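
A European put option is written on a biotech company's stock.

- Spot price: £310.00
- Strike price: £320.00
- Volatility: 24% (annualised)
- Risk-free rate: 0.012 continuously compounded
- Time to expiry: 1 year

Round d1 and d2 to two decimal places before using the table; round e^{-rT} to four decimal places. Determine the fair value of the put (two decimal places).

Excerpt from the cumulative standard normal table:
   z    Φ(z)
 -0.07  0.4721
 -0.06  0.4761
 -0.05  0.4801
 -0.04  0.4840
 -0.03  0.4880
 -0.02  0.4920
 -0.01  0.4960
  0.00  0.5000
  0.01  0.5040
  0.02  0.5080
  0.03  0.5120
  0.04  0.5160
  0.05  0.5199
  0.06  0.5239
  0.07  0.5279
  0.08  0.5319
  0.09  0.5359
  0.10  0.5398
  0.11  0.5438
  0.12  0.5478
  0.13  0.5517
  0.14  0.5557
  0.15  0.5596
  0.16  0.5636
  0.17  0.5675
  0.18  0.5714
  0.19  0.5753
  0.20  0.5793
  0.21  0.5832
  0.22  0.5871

T = 1;  σ√T = 0.2400
d₁ = [ln(310/320) + (0.012 + 0.24²/2)·1] / 0.2400 = [-0.0317 + 0.0408] / 0.2400 = 0.0377 ⇒ 0.04
d₂ = d₁ − σ√T = 0.0377 − 0.2400 = -0.2023 ⇒ -0.20
e^(−rT) = e^(−0.012·1) = 0.9881
N(−d₂) = N(0.20) = 0.5793;  N(−d₁) = N(-0.04) = 0.4840
P = 320·0.9881·0.5793 − 310·0.4840 = 183.1700 − 150.0400 = 33.1300

£33.13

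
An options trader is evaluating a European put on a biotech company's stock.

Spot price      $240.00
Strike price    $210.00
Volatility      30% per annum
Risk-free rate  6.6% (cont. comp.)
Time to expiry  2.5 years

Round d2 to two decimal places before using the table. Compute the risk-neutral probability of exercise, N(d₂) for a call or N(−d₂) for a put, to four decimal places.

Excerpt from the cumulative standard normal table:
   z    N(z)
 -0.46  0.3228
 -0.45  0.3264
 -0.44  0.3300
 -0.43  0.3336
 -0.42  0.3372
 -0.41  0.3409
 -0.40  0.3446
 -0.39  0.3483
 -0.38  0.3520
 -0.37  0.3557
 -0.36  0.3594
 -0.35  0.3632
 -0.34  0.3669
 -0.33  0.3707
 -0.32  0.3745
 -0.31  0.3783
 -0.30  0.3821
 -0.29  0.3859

σ√T = 0.3 × 1.5811 = 0.4743
d₁ = [ln(240/210) + (0.066 + ½·0.3²)·2.5] / (σ√T) = (0.1335 + 0.2775) / 0.4743 = 0.8665 ≈ 0.87
d₂ = 0.8665 − 0.4743 = 0.3922 ≈ 0.39
Risk-neutral Pr[S_T < K] = N(−d₂) = N(-0.39) = 0.3483

0.3483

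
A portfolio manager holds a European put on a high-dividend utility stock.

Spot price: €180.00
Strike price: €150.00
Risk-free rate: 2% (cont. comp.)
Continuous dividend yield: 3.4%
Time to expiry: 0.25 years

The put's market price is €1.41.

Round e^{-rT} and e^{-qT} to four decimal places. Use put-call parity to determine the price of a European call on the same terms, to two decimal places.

exp(−qT) = exp(−0.034·0.25) = 0.9915;  exp(−rT) = exp(−0.02·0.25) = 0.9950
Put-call parity: C − P = S·e^(−qT) − K·e^(−rT) = 180·0.9915 − 150·0.9950 = 178.4700 − 149.2500 = 29.2200
C = P + (C − P) = 1.41 + (29.2200) = 30.6300

€30.63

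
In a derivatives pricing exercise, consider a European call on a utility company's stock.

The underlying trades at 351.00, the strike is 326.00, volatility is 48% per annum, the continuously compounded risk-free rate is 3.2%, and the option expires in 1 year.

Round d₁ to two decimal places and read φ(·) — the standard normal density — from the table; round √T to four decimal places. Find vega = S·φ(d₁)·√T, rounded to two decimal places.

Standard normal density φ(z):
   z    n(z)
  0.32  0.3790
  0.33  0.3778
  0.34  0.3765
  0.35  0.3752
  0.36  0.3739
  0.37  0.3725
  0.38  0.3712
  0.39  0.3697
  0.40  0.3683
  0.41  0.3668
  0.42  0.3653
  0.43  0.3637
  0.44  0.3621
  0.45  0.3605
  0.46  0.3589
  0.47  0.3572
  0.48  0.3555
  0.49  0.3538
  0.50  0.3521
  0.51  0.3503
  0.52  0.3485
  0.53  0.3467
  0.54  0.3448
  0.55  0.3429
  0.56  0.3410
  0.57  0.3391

σ√T = 0.48 × 1.0000 = 0.4800
d₁ = [ln(351/326) + (0.032 + ½·0.48²)·1] / (σ√T) = (0.0739 + 0.1472) / 0.4800 = 0.4606 ⇒ 0.46
√T = √1 = 1.0000
φ(d₁) = φ(0.46) = 0.3589
vega = S·φ(d₁)·√T = 351·0.3589·1.0000 = 125.9739

125.97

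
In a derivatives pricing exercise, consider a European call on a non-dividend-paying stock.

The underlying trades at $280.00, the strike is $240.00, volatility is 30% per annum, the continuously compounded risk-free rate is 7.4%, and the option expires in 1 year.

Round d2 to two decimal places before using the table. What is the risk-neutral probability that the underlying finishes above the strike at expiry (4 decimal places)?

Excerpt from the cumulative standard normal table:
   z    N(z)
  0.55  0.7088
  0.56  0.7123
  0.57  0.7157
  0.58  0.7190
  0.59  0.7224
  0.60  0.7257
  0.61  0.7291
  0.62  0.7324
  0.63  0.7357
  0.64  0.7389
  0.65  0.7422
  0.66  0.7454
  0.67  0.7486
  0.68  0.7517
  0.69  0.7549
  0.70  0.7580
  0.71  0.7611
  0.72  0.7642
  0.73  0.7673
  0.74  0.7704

T = 1;  σ√T = 0.3000
d₁ = [ln(280/240) + (0.074 + 0.3²/2)·1] / 0.3000 = [0.1542 + 0.1190] / 0.3000 = 0.9105 ≈ 0.91
d₂ = d₁ − σ√T = 0.9105 − 0.3000 = 0.6105 ≈ 0.61
Pr(exercise) under Q = N(d₂) = 0.7291

0.7291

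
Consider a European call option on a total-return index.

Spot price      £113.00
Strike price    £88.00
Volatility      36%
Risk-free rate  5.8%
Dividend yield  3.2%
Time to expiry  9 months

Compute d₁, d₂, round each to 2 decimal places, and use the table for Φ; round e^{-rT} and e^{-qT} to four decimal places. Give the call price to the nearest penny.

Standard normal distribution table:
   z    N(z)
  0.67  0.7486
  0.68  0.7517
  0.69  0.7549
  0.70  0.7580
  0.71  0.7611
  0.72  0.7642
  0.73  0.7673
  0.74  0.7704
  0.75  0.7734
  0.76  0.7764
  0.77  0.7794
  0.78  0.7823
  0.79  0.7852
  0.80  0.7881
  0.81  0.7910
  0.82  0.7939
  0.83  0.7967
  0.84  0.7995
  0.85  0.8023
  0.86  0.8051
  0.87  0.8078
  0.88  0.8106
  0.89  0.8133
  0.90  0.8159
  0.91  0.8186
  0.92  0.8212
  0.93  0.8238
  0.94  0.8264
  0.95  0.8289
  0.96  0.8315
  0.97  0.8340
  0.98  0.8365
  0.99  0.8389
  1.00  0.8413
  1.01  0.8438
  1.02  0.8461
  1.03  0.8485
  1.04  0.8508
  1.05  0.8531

£29.22

T = 0.75;  σ√T = 0.3118
d₁ = [ln(113/88) + (0.058 − 0.032 + 0.36²/2)·0.75] / 0.3118 = [0.2501 + 0.0681] / 0.3118 = 1.0205 ⇒ 1.02
d₂ = d₁ − σ√T = 1.0205 − 0.3118 = 0.7087 ⇒ 0.71
exp(−qT) = exp(−0.032·0.75) = 0.9763;  exp(−rT) = exp(−0.058·0.75) = 0.9574
N(d₁) = N(1.02) = 0.8461;  N(d₂) = N(0.71) = 0.7611
C = 113·0.9763·0.8461 − 88·0.9574·0.7611 = 93.3434 − 64.1236 = 29.2198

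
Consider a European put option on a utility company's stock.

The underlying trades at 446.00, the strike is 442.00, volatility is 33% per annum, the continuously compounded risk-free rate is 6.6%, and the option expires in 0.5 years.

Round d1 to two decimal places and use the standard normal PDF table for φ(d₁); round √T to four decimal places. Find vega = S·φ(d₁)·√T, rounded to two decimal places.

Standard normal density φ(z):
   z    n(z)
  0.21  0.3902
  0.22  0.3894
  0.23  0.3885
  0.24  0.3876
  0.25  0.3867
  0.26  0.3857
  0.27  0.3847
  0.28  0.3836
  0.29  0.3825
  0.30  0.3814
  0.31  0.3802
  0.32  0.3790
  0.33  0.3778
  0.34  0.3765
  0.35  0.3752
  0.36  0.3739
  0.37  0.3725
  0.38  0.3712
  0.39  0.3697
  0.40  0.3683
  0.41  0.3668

120.28

σ√T = 0.33·√0.5 = 0.2333
d₁ = [ln(446/442) + (0.066 + ½·0.33²)·0.5] / (σ√T) = (0.0090 + 0.0602) / 0.2333 = 0.2967 ⇒ 0.30
√T = √0.5 = 0.7071
φ(d₁) = φ(0.30) = 0.3814
vega = S·φ(d₁)·√T = 446·0.3814·0.7071 = 120.2808
(Vega is the same for a European call and put with the same parameters.)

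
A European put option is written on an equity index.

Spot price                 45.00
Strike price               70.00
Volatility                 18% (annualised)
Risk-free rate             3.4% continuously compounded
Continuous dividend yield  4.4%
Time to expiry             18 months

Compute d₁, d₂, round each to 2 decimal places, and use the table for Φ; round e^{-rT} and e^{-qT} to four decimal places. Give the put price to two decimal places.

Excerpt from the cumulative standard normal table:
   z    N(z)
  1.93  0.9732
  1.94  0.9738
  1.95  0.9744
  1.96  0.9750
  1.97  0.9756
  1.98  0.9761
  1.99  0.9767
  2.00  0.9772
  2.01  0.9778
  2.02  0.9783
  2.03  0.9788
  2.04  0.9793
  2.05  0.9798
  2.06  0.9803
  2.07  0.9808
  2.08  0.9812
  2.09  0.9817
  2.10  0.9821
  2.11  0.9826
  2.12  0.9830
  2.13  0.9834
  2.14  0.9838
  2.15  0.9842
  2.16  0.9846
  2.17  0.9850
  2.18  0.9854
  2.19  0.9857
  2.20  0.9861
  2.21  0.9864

24.48

σ√T = 0.18 × 1.2247 = 0.2205
ln(S/K) + (r − q + σ²/2)T = ln(45/70) + (0.034 − 0.044 + 0.18²/2)·1.5 = -0.4418 + 0.0093 = -0.4325
d₁ = -0.4325 / 0.2205 = -1.9620 → -1.96
d₂ = d₁ − σ√T = -1.9620 − 0.2205 = -2.1825 → -2.18
exp(−qT) = exp(−0.044·1.5) = 0.9361;  exp(−rT) = exp(−0.034·1.5) = 0.9503
N(−d₂) = N(2.18) = 0.9854;  N(−d₁) = N(1.96) = 0.9750
P = 70·0.9503·0.9854 − 45·0.9361·0.9750 = 65.5498 − 41.0714 = 24.4784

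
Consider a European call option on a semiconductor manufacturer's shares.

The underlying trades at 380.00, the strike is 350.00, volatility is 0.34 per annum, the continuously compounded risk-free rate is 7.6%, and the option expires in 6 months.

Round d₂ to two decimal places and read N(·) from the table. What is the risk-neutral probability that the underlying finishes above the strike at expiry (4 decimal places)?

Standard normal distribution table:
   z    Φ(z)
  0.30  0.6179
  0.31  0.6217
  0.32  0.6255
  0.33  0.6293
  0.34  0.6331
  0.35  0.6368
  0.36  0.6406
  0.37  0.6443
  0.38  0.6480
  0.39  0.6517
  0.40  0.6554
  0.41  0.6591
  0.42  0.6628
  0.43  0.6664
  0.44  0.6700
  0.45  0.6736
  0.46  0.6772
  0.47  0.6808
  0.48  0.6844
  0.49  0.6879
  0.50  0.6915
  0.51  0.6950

0.6480

σ√T = 0.34 × 0.7071 = 0.2404
d₁ = [ln(380/350) + (0.076 + ½·0.34²)·0.5] / (σ√T) = (0.0822 + 0.0669) / 0.2404 = 0.6203 ≈ 0.62
d₂ = 0.6203 − 0.2404 = 0.3799 ≈ 0.38
Pr(exercise) under Q = N(d₂) = 0.6480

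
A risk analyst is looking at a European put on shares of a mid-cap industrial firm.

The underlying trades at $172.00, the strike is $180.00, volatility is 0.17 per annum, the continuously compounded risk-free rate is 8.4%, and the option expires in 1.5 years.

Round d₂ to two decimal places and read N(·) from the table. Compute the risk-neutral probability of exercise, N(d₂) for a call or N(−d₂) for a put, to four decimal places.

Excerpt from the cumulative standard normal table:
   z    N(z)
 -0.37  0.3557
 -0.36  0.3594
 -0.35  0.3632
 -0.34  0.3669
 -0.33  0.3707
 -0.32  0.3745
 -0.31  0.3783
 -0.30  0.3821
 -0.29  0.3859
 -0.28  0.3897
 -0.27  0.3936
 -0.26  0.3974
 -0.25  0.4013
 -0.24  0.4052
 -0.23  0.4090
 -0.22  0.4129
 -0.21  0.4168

0.3897

σ√T = 0.17·√1.5 = 0.2082
d₁ = [ln(172/180) + (0.084 + ½·0.17²)·1.5] / (σ√T) = (-0.0455 + 0.1477) / 0.2082 = 0.4909 ⇒ 0.49
d₂ = 0.4909 − 0.2082 = 0.2827 ⇒ 0.28
Risk-neutral Pr[S_T < K] = N(−d₂) = N(-0.28) = 0.3897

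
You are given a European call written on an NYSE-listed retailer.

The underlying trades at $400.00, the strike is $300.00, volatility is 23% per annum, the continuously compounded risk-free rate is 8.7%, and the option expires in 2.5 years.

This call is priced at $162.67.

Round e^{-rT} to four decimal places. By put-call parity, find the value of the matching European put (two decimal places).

exp(−rT) = exp(−0.087·2.5) = 0.8045
Put-call parity: C − P = S − K·e^(−rT) = 400 − 300·0.8045 = 400 − 241.3500 = 158.6500
P = C − (C − P) = 162.67 − (158.6500) = 4.0200

$4.02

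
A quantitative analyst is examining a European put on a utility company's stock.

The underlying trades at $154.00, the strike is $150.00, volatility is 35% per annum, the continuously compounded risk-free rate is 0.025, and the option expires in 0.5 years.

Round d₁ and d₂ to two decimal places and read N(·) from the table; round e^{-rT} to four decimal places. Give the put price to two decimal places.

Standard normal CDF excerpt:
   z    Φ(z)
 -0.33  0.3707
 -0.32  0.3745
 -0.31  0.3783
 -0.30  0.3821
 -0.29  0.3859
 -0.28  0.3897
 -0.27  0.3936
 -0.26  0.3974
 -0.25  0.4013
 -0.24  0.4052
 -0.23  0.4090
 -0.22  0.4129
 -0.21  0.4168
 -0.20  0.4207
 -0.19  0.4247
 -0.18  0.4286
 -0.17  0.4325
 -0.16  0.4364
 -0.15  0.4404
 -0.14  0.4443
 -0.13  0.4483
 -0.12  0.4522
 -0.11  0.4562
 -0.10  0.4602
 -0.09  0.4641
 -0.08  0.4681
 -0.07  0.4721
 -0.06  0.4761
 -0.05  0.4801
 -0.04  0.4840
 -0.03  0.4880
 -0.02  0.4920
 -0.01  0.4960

$12.28

σ√T = 0.35 × 0.7071 = 0.2475
ln(S/K) + (r + σ²/2)T = ln(154/150) + (0.025 + 0.35²/2)·0.5 = 0.0263 + 0.0431 = 0.0694
d₁ = 0.0694 / 0.2475 = 0.2806 ≈ 0.28
d₂ = d₁ − σ√T = 0.2806 − 0.2475 = 0.0331 ≈ 0.03
exp(−rT) = exp(−0.025·0.5) = 0.9876
P = 150·0.9876·N(-0.03) − 154·N(-0.28) = 150·0.9876·0.4880 − 154·0.3897 = 72.2923 − 60.0138 = 12.2785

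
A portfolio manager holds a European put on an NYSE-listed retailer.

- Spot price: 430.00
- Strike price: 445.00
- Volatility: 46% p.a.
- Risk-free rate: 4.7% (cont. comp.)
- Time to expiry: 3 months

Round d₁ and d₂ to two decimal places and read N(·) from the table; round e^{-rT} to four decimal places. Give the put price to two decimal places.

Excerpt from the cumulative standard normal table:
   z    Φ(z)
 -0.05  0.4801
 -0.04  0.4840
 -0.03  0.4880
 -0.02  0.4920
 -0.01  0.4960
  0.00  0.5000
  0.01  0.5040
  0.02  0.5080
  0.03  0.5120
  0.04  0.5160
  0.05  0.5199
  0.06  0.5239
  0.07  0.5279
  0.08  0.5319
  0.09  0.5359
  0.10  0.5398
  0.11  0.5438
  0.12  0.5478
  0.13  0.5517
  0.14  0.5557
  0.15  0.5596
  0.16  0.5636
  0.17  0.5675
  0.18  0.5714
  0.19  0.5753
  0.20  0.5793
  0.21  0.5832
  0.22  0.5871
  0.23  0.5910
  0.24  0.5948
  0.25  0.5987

σ√T = 0.46 × 0.5000 = 0.2300
d₁ = [ln(430/445) + (0.047 + 0.46²/2)·0.25] / 0.2300 = [-0.0343 + 0.0382] / 0.2300 = 0.0170 which rounds to 0.02
d₂ = d₁ − σ√T = 0.0170 − 0.2300 = -0.2130 which rounds to -0.21
e^(−rT) = e^(−0.047·0.25) = 0.9883
N(−d₂) = N(0.21) = 0.5832;  N(−d₁) = N(-0.02) = 0.4920
P = 445·0.9883·0.5832 − 430·0.4920 = 256.4876 − 211.5600 = 44.9276

44.93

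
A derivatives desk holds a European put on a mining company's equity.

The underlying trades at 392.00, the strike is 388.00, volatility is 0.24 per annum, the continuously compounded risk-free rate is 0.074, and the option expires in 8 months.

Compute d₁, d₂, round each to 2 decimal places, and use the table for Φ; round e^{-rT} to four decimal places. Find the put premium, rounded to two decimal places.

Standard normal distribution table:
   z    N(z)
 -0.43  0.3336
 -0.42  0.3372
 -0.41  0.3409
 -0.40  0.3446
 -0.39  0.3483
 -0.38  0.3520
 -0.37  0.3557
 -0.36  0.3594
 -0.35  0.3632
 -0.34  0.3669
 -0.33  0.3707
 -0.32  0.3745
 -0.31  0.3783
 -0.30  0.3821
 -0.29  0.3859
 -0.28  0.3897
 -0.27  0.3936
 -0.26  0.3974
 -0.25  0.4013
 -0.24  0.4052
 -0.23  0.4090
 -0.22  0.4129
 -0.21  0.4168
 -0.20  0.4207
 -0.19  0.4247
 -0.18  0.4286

18.86

σ√T = 0.24·√0.6667 = 0.1960
d₁ = [ln(392/388) + (0.074 + ½·0.24²)·0.6667] / (σ√T) = (0.0103 + 0.0685) / 0.1960 = 0.4021 ≈ 0.40
d₂ = 0.4021 − 0.1960 = 0.2061 ≈ 0.21
exp(−rT) = exp(−0.074·0.6667) = 0.9519
N(−d₂) = N(-0.21) = 0.4168;  N(−d₁) = N(-0.40) = 0.3446
P = 388·0.9519·0.4168 − 392·0.3446 = 153.9397 − 135.0832 = 18.8565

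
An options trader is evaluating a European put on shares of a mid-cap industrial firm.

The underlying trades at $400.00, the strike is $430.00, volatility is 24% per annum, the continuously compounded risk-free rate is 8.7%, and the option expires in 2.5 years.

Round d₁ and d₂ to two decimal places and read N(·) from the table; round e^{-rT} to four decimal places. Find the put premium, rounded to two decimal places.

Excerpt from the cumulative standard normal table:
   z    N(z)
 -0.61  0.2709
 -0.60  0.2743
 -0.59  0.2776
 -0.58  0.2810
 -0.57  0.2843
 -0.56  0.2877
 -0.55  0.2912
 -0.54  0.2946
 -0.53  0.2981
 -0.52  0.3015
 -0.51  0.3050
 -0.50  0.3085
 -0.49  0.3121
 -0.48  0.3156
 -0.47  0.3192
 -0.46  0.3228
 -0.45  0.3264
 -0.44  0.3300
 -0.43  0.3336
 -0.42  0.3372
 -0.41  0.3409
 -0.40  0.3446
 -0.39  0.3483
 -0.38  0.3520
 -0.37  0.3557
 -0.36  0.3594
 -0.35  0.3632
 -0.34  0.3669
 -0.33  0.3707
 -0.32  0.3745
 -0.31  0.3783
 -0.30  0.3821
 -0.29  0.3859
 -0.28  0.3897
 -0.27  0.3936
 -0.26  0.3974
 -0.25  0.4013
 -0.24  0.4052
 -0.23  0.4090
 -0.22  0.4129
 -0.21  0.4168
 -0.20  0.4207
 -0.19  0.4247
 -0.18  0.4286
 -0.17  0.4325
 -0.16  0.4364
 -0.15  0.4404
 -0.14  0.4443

σ√T = 0.24·√2.5 = 0.3795
d₁ = [ln(400/430) + (0.087 + 0.24²/2)·2.5] / 0.3795 = [-0.0723 + 0.2895] / 0.3795 = 0.5723 which rounds to 0.57
d₂ = d₁ − σ√T = 0.5723 − 0.3795 = 0.1928 which rounds to 0.19
e^(−rT) = e^(−0.087·2.5) = 0.8045
P = 430·0.8045·N(-0.19) − 400·N(-0.57) = 430·0.8045·0.4247 − 400·0.2843 = 146.9186 − 113.7200 = 33.1986

$33.20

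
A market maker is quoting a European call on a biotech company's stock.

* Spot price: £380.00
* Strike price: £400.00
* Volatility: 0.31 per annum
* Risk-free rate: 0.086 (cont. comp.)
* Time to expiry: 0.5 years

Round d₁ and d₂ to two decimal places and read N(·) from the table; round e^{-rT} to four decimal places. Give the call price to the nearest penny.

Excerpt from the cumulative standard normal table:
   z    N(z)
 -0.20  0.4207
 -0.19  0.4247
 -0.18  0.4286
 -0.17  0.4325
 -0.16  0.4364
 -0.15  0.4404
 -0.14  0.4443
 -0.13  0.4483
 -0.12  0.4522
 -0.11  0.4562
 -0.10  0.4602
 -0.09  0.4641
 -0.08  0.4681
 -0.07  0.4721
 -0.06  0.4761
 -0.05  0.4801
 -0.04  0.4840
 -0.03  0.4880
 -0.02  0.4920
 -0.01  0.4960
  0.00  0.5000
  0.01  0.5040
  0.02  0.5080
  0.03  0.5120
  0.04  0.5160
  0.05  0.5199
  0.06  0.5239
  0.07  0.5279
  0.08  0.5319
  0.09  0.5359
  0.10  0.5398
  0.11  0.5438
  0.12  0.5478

T = 0.5;  σ√T = 0.2192
ln(S/K) + (r + σ²/2)T = ln(380/400) + (0.086 + 0.31²/2)·0.5 = -0.0513 + 0.0670 = 0.0157
d₁ = 0.0157 / 0.2192 = 0.0718 ⇒ 0.07
d₂ = d₁ − σ√T = 0.0718 − 0.2192 = -0.1474 ⇒ -0.15
exp(−rT) = exp(−0.086·0.5) = 0.9579
N(d₁) = N(0.07) = 0.5279;  N(d₂) = N(-0.15) = 0.4404
C = 380·0.5279 − 400·0.9579·0.4404 = 200.6020 − 168.7437 = 31.8583

£31.86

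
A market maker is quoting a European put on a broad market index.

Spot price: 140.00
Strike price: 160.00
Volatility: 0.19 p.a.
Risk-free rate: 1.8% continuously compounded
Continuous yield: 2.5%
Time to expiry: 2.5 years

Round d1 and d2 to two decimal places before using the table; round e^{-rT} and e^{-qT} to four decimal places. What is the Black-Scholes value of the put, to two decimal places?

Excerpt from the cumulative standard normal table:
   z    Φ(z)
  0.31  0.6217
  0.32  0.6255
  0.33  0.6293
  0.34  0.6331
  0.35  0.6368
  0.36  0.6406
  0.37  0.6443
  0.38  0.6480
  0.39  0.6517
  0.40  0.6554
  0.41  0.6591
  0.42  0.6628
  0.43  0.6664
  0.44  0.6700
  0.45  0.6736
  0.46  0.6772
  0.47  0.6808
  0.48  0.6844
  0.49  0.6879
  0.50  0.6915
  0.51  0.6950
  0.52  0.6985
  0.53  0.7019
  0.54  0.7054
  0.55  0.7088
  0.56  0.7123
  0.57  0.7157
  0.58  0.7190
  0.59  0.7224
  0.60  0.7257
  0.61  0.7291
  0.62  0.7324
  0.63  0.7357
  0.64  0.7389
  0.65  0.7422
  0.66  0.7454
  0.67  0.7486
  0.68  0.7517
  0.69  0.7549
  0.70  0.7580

29.78

σ√T = 0.19·√2.5 = 0.3004
ln(S/K) + (r − q + σ²/2)T = ln(140/160) + (0.018 − 0.025 + 0.19²/2)·2.5 = -0.1335 + 0.0276 = -0.1059
d₁ = -0.1059 / 0.3004 = -0.3525 → -0.35
d₂ = d₁ − σ√T = -0.3525 − 0.3004 = -0.6529 → -0.65
exp(−qT) = exp(−0.025·2.5) = 0.9394;  exp(−rT) = exp(−0.018·2.5) = 0.9560
P = 160·0.9560·N(0.65) − 140·0.9394·N(0.35) = 160·0.9560·0.7422 − 140·0.9394·0.6368 = 113.5269 − 83.7494 = 29.7775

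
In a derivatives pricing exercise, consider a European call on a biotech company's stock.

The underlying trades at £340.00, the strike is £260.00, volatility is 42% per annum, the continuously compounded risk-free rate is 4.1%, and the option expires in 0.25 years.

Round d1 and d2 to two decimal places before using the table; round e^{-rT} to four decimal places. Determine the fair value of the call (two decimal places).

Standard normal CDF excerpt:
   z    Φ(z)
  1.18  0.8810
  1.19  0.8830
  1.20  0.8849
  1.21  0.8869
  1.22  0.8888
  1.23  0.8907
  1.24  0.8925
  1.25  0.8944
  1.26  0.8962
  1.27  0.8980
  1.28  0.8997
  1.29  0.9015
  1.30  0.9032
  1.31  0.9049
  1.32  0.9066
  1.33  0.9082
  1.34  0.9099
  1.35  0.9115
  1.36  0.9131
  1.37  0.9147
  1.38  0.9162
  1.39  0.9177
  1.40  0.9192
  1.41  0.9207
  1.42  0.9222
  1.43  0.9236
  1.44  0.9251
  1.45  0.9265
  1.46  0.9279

σ√T = 0.42 × 0.5000 = 0.2100
ln(S/K) + (r + σ²/2)T = ln(340/260) + (0.041 + 0.42²/2)·0.25 = 0.2683 + 0.0323 = 0.3006
d₁ = 0.3006 / 0.2100 = 1.4313 ⇒ 1.43
d₂ = d₁ − σ√T = 1.4313 − 0.2100 = 1.2213 ⇒ 1.22
exp(−rT) = exp(−0.041·0.25) = 0.9898
N(d₁) = N(1.43) = 0.9236;  N(d₂) = N(1.22) = 0.8888
C = 340·0.9236 − 260·0.9898·0.8888 = 314.0240 − 228.7309 = 85.2931

£85.29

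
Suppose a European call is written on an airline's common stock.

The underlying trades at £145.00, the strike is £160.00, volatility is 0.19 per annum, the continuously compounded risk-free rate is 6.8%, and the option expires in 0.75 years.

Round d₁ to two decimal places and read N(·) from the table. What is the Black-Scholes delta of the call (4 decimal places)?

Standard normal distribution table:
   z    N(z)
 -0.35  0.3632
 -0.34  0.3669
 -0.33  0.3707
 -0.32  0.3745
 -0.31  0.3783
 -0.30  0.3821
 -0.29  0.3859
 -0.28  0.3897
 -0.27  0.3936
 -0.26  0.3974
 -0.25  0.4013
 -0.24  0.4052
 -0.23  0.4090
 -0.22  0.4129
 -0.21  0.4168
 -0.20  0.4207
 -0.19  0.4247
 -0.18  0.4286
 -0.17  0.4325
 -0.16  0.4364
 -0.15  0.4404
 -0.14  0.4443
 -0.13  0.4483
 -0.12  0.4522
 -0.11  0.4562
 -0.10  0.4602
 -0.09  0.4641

0.4168

T = 0.75;  σ√T = 0.1645
d₁ = [ln(145/160) + (0.068 + 0.19²/2)·0.75] / 0.1645 = [-0.0984 + 0.0645] / 0.1645 = -0.2060 ≈ -0.21
N(d₁) = N(-0.21) = 0.4168
Δ_call = N(d₁) = 0.4168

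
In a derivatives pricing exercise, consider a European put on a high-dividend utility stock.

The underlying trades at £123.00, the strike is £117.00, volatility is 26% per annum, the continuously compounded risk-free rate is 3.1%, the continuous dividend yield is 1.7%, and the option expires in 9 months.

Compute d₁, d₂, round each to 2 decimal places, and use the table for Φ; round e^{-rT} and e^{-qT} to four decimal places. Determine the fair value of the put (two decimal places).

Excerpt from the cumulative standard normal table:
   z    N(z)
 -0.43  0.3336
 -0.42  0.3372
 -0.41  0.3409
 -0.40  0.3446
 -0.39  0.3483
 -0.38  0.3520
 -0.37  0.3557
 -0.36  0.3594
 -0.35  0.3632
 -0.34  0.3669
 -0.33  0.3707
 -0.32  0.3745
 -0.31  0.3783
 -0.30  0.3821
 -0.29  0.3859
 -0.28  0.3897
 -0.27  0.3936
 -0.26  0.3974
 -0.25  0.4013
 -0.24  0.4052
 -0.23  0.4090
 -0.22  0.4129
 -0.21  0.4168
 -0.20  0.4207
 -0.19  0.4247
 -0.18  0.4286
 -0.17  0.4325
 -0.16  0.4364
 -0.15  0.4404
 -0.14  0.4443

σ√T = 0.26·√0.75 = 0.2252
d₁ = [ln(123/117) + (0.031 − 0.017 + ½·0.26²)·0.75] / (σ√T) = (0.0500 + 0.0358) / 0.2252 = 0.3813 which rounds to 0.38
d₂ = 0.3813 − 0.2252 = 0.1562 which rounds to 0.16
exp(−qT) = exp(−0.017·0.75) = 0.9873;  exp(−rT) = exp(−0.031·0.75) = 0.9770
N(−d₂) = N(-0.16) = 0.4364;  N(−d₁) = N(-0.38) = 0.3520
P = 117·0.9770·0.4364 − 123·0.9873·0.3520 = 49.8844 − 42.7461 = 7.1383

£7.14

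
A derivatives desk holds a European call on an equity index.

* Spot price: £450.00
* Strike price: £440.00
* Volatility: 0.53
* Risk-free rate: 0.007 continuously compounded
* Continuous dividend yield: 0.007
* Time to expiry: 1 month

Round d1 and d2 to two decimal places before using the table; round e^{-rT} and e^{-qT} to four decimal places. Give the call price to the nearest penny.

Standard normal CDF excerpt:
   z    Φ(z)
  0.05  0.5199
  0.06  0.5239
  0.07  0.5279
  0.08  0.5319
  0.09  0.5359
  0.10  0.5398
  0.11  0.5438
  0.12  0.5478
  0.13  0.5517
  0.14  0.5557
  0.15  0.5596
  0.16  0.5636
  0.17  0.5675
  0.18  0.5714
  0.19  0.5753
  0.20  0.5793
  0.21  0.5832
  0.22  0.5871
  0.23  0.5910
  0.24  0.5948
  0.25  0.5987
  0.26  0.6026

£31.90

σ√T = 0.53 × 0.2887 = 0.1530
d₁ = [ln(450/440) + (0.007 − 0.007 + 0.53²/2)·0.08333] / 0.1530 = [0.0225 + 0.0117] / 0.1530 = 0.2234 ≈ 0.22
d₂ = d₁ − σ√T = 0.2234 − 0.1530 = 0.0704 ≈ 0.07
e^(−qT) = e^(−0.007·0.08333) = 0.9994;  e^(−rT) = e^(−0.007·0.08333) = 0.9994
C = 450·0.9994·N(0.22) − 440·0.9994·N(0.07) = 450·0.9994·0.5871 − 440·0.9994·0.5279 = 264.0365 − 232.1366 = 31.8998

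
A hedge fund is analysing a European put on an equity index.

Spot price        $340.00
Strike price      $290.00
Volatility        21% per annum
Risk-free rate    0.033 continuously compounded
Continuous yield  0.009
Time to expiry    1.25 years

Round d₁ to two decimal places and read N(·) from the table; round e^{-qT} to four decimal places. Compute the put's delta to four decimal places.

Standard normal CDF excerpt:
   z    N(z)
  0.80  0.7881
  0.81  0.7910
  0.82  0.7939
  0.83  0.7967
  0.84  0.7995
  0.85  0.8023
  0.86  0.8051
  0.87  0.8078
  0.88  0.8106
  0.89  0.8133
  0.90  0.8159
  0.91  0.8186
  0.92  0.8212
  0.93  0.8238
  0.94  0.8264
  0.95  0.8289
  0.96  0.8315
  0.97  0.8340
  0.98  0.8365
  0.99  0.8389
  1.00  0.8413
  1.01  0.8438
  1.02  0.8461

σ√T = 0.21 × 1.1180 = 0.2348
ln(S/K) + (r − q + σ²/2)T = ln(340/290) + (0.033 − 0.009 + 0.21²/2)·1.25 = 0.1591 + 0.0576 = 0.2166
d₁ = 0.2166 / 0.2348 = 0.9227 → 0.92
N(d₁) = N(0.92) = 0.8212
Δ_put = e^(−qT)·(N(d₁) − 1) = 0.9888·(0.8212 − 1) = -0.1768

-0.1768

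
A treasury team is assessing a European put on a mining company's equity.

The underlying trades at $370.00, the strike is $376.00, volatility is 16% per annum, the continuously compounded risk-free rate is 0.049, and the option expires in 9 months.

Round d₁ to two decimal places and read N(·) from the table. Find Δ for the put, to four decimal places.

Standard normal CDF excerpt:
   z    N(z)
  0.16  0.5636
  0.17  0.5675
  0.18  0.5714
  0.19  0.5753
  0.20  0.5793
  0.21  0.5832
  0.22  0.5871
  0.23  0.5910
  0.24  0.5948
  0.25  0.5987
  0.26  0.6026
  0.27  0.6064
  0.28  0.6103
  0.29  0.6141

σ√T = 0.16·√0.75 = 0.1386
d₁ = [ln(370/376) + (0.049 + ½·0.16²)·0.75] / (σ√T) = (-0.0161 + 0.0464) / 0.1386 = 0.2184 → 0.22
N(d₁) = N(0.22) = 0.5871
Δ_put = N(d₁) − 1 = 0.5871 − 1 = -0.4129

-0.4129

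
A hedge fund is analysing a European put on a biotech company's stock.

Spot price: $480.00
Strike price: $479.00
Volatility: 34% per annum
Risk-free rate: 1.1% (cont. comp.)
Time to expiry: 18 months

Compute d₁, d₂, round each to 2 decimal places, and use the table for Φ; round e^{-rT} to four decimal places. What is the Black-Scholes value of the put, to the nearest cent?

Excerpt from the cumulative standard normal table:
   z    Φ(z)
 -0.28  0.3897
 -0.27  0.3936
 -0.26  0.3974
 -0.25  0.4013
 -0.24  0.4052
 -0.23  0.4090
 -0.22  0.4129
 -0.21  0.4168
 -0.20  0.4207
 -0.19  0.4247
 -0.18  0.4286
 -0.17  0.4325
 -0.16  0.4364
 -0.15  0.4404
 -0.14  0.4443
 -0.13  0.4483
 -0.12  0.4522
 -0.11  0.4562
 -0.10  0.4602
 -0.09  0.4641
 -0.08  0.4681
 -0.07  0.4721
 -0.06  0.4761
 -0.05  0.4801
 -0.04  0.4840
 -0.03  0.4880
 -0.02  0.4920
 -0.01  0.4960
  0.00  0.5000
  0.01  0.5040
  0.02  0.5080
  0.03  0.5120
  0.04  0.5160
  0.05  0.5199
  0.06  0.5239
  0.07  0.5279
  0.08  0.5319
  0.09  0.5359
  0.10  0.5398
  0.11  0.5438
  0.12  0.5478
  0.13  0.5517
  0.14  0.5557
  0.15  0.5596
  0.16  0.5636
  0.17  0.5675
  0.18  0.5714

σ√T = 0.34·√1.5 = 0.4164
d₁ = [ln(480/479) + (0.011 + 0.34²/2)·1.5] / 0.4164 = [0.0021 + 0.1032] / 0.4164 = 0.2528 ≈ 0.25
d₂ = d₁ − σ√T = 0.2528 − 0.4164 = -0.1636 ≈ -0.16
e^(−rT) = e^(−0.011·1.5) = 0.9836
P = 479·0.9836·N(0.16) − 480·N(-0.25) = 479·0.9836·0.5636 − 480·0.4013 = 265.5370 − 192.6240 = 72.9130

$72.91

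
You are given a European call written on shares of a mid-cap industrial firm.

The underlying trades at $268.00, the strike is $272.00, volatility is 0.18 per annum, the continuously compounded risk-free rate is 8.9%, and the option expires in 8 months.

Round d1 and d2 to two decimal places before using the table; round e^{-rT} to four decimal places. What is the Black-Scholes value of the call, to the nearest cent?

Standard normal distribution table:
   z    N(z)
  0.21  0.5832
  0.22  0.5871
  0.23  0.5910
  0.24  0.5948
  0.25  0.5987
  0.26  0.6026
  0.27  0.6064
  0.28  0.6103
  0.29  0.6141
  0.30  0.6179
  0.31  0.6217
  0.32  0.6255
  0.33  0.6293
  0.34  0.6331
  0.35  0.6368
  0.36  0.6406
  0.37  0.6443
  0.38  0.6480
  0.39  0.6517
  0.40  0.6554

σ√T = 0.18 × 0.8165 = 0.1470
d₁ = [ln(268/272) + (0.089 + ½·0.18²)·0.6667] / (σ√T) = (-0.0148 + 0.0701) / 0.1470 = 0.3764 ⇒ 0.38
d₂ = 0.3764 − 0.1470 = 0.2294 ⇒ 0.23
exp(−rT) = exp(−0.089·0.6667) = 0.9424
N(d₁) = N(0.38) = 0.6480;  N(d₂) = N(0.23) = 0.5910
C = 268·0.6480 − 272·0.9424·0.5910 = 173.6640 − 151.4927 = 22.1713

$22.17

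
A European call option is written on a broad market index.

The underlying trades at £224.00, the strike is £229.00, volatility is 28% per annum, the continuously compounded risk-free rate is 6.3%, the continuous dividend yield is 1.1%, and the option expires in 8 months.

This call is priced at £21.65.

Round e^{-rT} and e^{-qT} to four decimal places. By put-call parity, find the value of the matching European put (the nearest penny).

£18.87

exp(−qT) = exp(−0.011·0.6667) = 0.9927;  exp(−rT) = exp(−0.063·0.6667) = 0.9589
Put-call parity: C − P = S·e^(−qT) − K·e^(−rT) = 224·0.9927 − 229·0.9589 = 222.3648 − 219.5881 = 2.7767
P = C − (C − P) = 21.65 − (2.7767) = 18.8733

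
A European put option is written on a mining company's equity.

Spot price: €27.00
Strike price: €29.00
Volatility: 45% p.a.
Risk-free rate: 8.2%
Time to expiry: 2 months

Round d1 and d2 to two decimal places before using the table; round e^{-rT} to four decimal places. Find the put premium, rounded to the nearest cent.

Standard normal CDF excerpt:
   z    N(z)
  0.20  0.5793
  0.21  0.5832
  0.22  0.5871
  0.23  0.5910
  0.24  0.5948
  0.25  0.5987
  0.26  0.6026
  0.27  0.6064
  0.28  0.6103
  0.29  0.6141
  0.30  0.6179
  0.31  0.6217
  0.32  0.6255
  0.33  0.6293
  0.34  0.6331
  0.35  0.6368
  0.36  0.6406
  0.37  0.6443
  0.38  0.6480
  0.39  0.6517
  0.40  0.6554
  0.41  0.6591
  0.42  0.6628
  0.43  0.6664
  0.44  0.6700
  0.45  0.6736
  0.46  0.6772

σ√T = 0.45 × 0.4082 = 0.1837
d₁ = [ln(27/29) + (0.082 + 0.45²/2)·0.1667] / 0.1837 = [-0.0715 + 0.0305] / 0.1837 = -0.2227 → -0.22
d₂ = d₁ − σ√T = -0.2227 − 0.1837 = -0.4064 → -0.41
e^(−rT) = e^(−0.082·0.1667) = 0.9864
N(−d₂) = N(0.41) = 0.6591;  N(−d₁) = N(0.22) = 0.5871
P = 29·0.9864·0.6591 − 27·0.5871 = 18.8540 − 15.8517 = 3.0023

€3.00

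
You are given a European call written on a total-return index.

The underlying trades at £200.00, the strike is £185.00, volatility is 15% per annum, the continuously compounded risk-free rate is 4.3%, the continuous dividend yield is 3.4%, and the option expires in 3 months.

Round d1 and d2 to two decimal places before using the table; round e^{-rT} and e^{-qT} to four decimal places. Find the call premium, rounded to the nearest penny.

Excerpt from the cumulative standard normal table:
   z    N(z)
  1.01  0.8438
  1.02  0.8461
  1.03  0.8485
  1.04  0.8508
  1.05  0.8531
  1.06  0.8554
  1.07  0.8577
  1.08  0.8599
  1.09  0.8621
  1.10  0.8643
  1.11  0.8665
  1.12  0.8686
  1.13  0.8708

σ√T = 0.15 × 0.5000 = 0.0750
d₁ = [ln(200/185) + (0.043 − 0.034 + 0.15²/2)·0.25] / 0.0750 = [0.0780 + 0.0051] / 0.0750 = 1.1070 which rounds to 1.11
d₂ = d₁ − σ√T = 1.1070 − 0.0750 = 1.0320 which rounds to 1.03
e^(−qT) = e^(−0.034·0.25) = 0.9915;  e^(−rT) = e^(−0.043·0.25) = 0.9893
C = 200·0.9915·N(1.11) − 185·0.9893·N(1.03) = 200·0.9915·0.8665 − 185·0.9893·0.8485 = 171.8270 − 155.2929 = 16.5341

£16.53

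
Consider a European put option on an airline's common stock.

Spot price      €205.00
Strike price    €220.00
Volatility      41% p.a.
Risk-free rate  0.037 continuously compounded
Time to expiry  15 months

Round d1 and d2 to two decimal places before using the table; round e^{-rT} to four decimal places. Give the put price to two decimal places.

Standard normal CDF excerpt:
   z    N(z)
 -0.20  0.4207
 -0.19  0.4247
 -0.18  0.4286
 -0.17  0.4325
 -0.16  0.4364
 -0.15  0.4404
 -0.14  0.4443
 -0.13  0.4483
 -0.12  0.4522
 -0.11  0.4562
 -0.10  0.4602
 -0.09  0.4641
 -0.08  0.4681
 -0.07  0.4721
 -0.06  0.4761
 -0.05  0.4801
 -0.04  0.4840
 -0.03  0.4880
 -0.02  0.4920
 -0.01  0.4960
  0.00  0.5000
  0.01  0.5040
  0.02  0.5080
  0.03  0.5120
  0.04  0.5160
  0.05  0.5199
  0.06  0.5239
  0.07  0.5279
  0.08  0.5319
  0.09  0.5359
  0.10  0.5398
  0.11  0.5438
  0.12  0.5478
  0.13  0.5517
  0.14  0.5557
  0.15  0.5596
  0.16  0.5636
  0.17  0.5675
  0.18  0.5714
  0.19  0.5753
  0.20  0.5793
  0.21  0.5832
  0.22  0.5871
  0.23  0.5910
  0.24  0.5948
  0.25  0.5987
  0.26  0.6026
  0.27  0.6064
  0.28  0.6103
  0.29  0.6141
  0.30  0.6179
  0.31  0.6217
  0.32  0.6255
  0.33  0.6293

σ√T = 0.41 × 1.1180 = 0.4584
d₁ = [ln(205/220) + (0.037 + 0.41²/2)·1.25] / 0.4584 = [-0.0706 + 0.1513] / 0.4584 = 0.1760 which rounds to 0.18
d₂ = d₁ − σ√T = 0.1760 − 0.4584 = -0.2824 which rounds to -0.28
e^(−rT) = e^(−0.037·1.25) = 0.9548
P = 220·0.9548·N(0.28) − 205·N(-0.18) = 220·0.9548·0.6103 − 205·0.4286 = 128.1972 − 87.8630 = 40.3342

€40.33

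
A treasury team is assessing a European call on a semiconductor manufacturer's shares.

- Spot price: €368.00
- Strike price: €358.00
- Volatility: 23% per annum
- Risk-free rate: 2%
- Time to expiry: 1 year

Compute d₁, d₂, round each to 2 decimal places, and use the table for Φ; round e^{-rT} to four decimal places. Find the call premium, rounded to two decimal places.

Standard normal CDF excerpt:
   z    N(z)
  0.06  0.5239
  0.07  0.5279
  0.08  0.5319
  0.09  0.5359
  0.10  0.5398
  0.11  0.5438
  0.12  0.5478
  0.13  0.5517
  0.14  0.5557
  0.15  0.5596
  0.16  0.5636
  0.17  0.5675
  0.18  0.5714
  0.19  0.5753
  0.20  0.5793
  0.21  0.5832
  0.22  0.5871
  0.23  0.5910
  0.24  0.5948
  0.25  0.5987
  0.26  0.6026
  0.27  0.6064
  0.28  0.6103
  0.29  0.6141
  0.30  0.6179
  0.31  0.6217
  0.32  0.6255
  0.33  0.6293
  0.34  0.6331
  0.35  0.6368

σ√T = 0.23 × 1.0000 = 0.2300
d₁ = [ln(368/358) + (0.02 + 0.23²/2)·1] / 0.2300 = [0.0275 + 0.0465] / 0.2300 = 0.3217 → 0.32
d₂ = d₁ − σ√T = 0.3217 − 0.2300 = 0.0917 → 0.09
e^(−rT) = e^(−0.02·1) = 0.9802
C = 368·N(0.32) − 358·0.9802·N(0.09) = 368·0.6255 − 358·0.9802·0.5359 = 230.1840 − 188.0535 = 42.1305

€42.13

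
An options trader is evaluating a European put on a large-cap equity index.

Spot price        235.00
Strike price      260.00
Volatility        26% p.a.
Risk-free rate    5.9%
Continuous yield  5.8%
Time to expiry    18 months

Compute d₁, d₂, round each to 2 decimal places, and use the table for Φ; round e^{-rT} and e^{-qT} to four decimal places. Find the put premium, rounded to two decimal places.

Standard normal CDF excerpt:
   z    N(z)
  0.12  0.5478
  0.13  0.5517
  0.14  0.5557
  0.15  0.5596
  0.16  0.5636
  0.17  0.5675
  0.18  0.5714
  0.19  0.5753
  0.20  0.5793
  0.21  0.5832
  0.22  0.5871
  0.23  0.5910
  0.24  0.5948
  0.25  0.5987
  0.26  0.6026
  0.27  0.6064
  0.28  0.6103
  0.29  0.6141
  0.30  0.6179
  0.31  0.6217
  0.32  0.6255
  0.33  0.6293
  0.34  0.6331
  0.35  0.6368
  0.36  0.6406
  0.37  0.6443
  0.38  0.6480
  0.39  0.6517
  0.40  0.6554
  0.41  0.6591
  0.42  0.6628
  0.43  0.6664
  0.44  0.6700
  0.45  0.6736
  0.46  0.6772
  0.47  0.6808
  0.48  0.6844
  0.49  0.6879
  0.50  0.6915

σ√T = 0.26·√1.5 = 0.3184
ln(S/K) + (r − q + σ²/2)T = ln(235/260) + (0.059 − 0.058 + 0.26²/2)·1.5 = -0.1011 + 0.0522 = -0.0489
d₁ = -0.0489 / 0.3184 = -0.1536 → -0.15
d₂ = d₁ − σ√T = -0.1536 − 0.3184 = -0.4720 → -0.47
exp(−qT) = exp(−0.058·1.5) = 0.9167;  exp(−rT) = exp(−0.059·1.5) = 0.9153
N(−d₂) = N(0.47) = 0.6808;  N(−d₁) = N(0.15) = 0.5596
P = 260·0.9153·0.6808 − 235·0.9167·0.5596 = 162.0154 − 120.5516 = 41.4639

41.46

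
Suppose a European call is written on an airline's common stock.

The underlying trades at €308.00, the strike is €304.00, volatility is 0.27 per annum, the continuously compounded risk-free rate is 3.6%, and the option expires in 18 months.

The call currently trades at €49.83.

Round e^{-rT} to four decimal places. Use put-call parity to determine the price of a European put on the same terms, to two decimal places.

e^(−rT) = e^(−0.036·1.5) = 0.9474
Put-call parity: C − P = S − K·e^(−rT) = 308 − 304·0.9474 = 308 − 288.0096 = 19.9904
P = C − (C − P) = 49.83 − (19.9904) = 29.8396

€29.84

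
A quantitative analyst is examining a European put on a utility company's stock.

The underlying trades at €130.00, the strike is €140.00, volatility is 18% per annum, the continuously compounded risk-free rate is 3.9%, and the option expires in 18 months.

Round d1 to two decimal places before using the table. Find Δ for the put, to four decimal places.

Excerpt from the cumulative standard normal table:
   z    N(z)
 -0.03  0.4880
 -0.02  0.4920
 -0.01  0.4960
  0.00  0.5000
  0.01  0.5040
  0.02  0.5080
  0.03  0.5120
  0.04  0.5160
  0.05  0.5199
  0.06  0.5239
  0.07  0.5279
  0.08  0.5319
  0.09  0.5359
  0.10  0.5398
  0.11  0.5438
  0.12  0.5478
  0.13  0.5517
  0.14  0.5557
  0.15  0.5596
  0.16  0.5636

σ√T = 0.18 × 1.2247 = 0.2205
d₁ = [ln(130/140) + (0.039 + 0.18²/2)·1.5] / 0.2205 = [-0.0741 + 0.0828] / 0.2205 = 0.0394 ≈ 0.04
N(d₁) = N(0.04) = 0.5160
Δ_put = N(d₁) − 1 = 0.5160 − 1 = -0.4840

-0.4840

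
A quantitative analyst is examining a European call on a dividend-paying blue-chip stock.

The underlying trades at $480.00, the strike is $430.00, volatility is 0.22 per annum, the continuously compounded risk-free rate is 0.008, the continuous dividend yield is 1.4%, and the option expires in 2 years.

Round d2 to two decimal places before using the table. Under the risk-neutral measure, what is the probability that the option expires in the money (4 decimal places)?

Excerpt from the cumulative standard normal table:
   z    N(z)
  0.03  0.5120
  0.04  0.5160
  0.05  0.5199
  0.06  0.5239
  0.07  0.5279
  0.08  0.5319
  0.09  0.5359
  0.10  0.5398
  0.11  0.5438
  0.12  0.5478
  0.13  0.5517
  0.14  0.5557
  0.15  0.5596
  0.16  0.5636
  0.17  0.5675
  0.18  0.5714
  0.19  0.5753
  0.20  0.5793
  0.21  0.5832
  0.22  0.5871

σ√T = 0.22·√2 = 0.3111
d₁ = [ln(480/430) + (0.008 − 0.014 + 0.22²/2)·2] / 0.3111 = [0.1100 + 0.0364] / 0.3111 = 0.4706 ⇒ 0.47
d₂ = d₁ − σ√T = 0.4706 − 0.3111 = 0.1594 ⇒ 0.16
Risk-neutral Pr[S_T > K] = N(d₂) = N(0.16) = 0.5636

0.5636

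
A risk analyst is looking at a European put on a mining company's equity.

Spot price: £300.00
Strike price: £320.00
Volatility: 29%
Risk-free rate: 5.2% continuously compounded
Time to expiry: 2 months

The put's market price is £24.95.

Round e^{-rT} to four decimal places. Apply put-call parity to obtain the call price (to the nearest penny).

£7.70

e^(−rT) = e^(−0.052·0.1667) = 0.9914
Put-call parity: C − P = S − K·e^(−rT) = 300 − 320·0.9914 = 300 − 317.2480 = -17.2480
C = P + (C − P) = 24.95 + (-17.2480) = 7.7020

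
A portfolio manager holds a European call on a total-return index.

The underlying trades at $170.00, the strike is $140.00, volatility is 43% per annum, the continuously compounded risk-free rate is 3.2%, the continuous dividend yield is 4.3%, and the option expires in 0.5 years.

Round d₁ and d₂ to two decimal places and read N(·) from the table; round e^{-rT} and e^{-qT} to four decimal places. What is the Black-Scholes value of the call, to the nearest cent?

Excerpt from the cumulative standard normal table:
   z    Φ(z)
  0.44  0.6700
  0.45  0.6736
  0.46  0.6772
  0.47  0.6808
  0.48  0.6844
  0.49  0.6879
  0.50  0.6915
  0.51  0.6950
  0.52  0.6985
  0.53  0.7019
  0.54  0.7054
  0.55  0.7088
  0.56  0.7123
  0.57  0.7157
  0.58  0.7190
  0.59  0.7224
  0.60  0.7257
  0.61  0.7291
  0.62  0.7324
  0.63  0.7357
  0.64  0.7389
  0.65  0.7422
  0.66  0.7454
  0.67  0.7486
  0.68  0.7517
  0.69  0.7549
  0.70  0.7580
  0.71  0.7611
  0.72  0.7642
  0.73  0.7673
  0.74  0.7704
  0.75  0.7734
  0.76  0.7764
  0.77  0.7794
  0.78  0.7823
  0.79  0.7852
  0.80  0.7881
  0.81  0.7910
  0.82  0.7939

$35.88

σ√T = 0.43 × 0.7071 = 0.3041
d₁ = [ln(170/140) + (0.032 − 0.043 + 0.43²/2)·0.5] / 0.3041 = [0.1942 + 0.0407] / 0.3041 = 0.7725 ⇒ 0.77
d₂ = d₁ − σ√T = 0.7725 − 0.3041 = 0.4684 ⇒ 0.47
exp(−qT) = exp(−0.043·0.5) = 0.9787;  exp(−rT) = exp(−0.032·0.5) = 0.9841
N(d₁) = N(0.77) = 0.7794;  N(d₂) = N(0.47) = 0.6808
C = 170·0.9787·0.7794 − 140·0.9841·0.6808 = 129.6758 − 93.7965 = 35.8793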